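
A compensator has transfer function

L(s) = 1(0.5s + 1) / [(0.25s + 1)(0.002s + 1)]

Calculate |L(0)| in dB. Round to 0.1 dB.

0.0 dB

L(0) = 1 · 1 / 1 = 1
20 log₁₀(1) ≈ 0.00 dB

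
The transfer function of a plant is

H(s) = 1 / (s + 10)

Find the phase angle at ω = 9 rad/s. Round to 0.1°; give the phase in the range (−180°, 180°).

Substitute s = j9:
Numerator: 1 = 1 + j0
Denominator: (j9) + 10 = 10 + j9
|N| = √(1² + 0²) ≈ 1, ∠N ≈ 0.00°
|D| = √(10² + 9²) ≈ 13.454, ∠D ≈ 41.99°
∠H = 0.00° − 41.99° = -41.99°

-42.0°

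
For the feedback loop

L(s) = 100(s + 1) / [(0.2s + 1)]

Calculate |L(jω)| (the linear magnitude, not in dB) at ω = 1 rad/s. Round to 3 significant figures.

139

At ω = 1 rad/s:
zero (1 + j1·1) = 1 + j1 → |·| ≈ 1.4142, ∠ ≈ 45.00°
pole (1 + j1·0.2) = 1 + j0.2 → |·| ≈ 1.0198, ∠ ≈ 11.31°
|L| = 100 · 1.4142 / (1.0198) ≈ 138.67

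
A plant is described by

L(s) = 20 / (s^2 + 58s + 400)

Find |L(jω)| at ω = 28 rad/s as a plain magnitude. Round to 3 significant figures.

0.0120

Substitute s = j28:
Numerator: 20 = 20 + j0
Denominator: (j28)^2 + 58(j28) + 400 = -384 + j1624
|N| = √(20² + 0²) ≈ 20, ∠N ≈ 0.00°
|D| = √(384² + 1624²) ≈ 1668.8, ∠D ≈ 103.30°
|L| = 20 / 1668.8 ≈ 0.011985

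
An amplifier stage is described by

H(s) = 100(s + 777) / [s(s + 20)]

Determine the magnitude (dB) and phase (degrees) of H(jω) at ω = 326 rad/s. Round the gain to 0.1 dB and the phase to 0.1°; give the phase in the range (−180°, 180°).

-2.0 dB, -153.7°

At s = jω = j326:
zero (s+777): 777 + j326 → |·| = √(777²+326²) = √710005 ≈ 842.62, ∠ = arctan(326/777) ≈ 22.76°
pole (s+20): 20 + j326 → |·| = √(20²+326²) = √106676 ≈ 326.61, ∠ = arctan(326/20) ≈ 86.49°
pole at origin: |s| = 326, ∠ = 90.00° (in denominator)
|H| = 100 · 842.62 / 1.0647e+05 ≈ 0.79142
Gain = 20 log₁₀(0.79142) ≈ -2.03 dB
∠H = 22.76° − 176.49° = -153.73°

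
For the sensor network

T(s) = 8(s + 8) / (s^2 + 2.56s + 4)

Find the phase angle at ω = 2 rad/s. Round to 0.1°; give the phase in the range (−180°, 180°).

-76.0°

At s = jω = j2:
zero (s+8): 8 + j2 → |·| = √(8²+2²) = √68 ≈ 8.2462, ∠ = arctan(2/8) ≈ 14.04°
quadratic: (j2)² + 2.56·j2 + 4 = 0 + j5.12 → |·| ≈ 5.12, ∠ ≈ 90.00°
∠T = 14.04° − 90.00° = -75.96°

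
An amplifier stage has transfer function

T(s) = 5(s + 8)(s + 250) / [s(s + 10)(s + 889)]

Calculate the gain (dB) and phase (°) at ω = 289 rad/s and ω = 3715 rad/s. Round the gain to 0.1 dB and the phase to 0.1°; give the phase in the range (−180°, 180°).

At s = jω = j289:
zero (s+8): 8 + j289 → |·| = √(8²+289²) = √83585 ≈ 289.11, ∠ = arctan(289/8) ≈ 88.41°
zero (s+250): 250 + j289 → |·| = √(250²+289²) = √146021 ≈ 382.13, ∠ = arctan(289/250) ≈ 49.14°
pole (s+10): 10 + j289 → |·| = √(10²+289²) = √83621 ≈ 289.17, ∠ = arctan(289/10) ≈ 88.02°
pole (s+889): 889 + j289 → |·| = √(889²+289²) = √873842 ≈ 934.8, ∠ = arctan(289/889) ≈ 18.01°
pole at origin: |s| = 289, ∠ = 90.00° (in denominator)
|T| = 5 · 1.1048e+05 / 7.8121e+07 ≈ 0.0070711
Gain = 20 log₁₀(0.0070711) ≈ -43.01 dB
∠T = 137.55° − 196.03° = -58.48°

At s = jω = j3715:
zero (s+8): 8 + j3715 → |·| = √(8²+3715²) = √13801289 ≈ 3715, ∠ = arctan(3715/8) ≈ 89.88°
zero (s+250): 250 + j3715 → |·| = √(250²+3715²) = √13863725 ≈ 3723.4, ∠ = arctan(3715/250) ≈ 86.15°
pole (s+10): 10 + j3715 → |·| = √(10²+3715²) = √13801325 ≈ 3715, ∠ = arctan(3715/10) ≈ 89.85°
pole (s+889): 889 + j3715 → |·| = √(889²+3715²) = √14591546 ≈ 3819.9, ∠ = arctan(3715/889) ≈ 76.54°
pole at origin: |s| = 3715, ∠ = 90.00° (in denominator)
|T| = 5 · 1.3832e+07 / 5.2719e+10 ≈ 0.0013119
Gain = 20 log₁₀(0.0013119) ≈ -57.64 dB
∠T = 176.03° − 256.39° = -80.36°

ω = 289: -43.0 dB, -58.5°; ω = 3715: -57.6 dB, -80.4°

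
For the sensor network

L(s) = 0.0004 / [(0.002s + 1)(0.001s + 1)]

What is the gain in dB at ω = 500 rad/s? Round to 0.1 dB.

-71.9 dB

At ω = 500 rad/s:
pole (1 + j500·0.002) = 1 + j1 → |·| ≈ 1.4142, ∠ ≈ 45.00°
pole (1 + j500·0.001) = 1 + j0.5 → |·| ≈ 1.118, ∠ ≈ 26.57°
|L| = 0.0004 · 1 / (1.4142 · 1.118) ≈ 0.00025299
Gain = 20 log₁₀(0.00025299) ≈ -71.94 dB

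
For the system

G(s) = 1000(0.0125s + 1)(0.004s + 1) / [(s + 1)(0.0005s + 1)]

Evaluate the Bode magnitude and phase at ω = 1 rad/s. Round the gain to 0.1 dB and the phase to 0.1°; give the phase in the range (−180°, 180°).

57.0 dB, -44.1°

At ω = 1 rad/s:
zero (1 + j1·0.0125) = 1 + j0.0125 → |·| ≈ 1.0001, ∠ ≈ 0.72°
zero (1 + j1·0.004) = 1 + j0.004 → |·| ≈ 1, ∠ ≈ 0.23°
pole (1 + j1·1) = 1 + j1 → |·| ≈ 1.4142, ∠ ≈ 45.00°
pole (1 + j1·0.0005) = 1 + j0.0005 → |·| ≈ 1, ∠ ≈ 0.03°
|G| = 1000 · 1.0001 · 1 / (1.4142 · 1) ≈ 707.18
Gain = 20 log₁₀(707.18) ≈ 56.99 dB
∠G = (0.72° + 0.23°) − (45.00° + 0.03°) = -44.08°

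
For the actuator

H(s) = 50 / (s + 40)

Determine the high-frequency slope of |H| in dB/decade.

-20 dB/decade

Each pole contributes −20 dB/decade at high frequency; each zero contributes +20 dB/decade.
Net: 0 zero(s) − 1 pole(s) → -20 dB/decade.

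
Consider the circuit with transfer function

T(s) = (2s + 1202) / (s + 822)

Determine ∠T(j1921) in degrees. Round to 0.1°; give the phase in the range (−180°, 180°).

Substitute s = j1921:
Numerator: 2(j1921) + 1202 = 1202 + j3842
Denominator: (j1921) + 822 = 822 + j1921
|N| = √(1202² + 3842²) ≈ 4025.6, ∠N ≈ 72.63°
|D| = √(822² + 1921²) ≈ 2089.5, ∠D ≈ 66.83°
∠T = 72.63° − 66.83° = 5.80°

5.8°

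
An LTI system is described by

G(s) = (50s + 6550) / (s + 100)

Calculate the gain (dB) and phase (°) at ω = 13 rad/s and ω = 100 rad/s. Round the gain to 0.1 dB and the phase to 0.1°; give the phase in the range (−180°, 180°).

ω = 13: 36.3 dB, -1.7°; ω = 100: 35.3 dB, -7.6°

Substitute s = j13:
Numerator: 50(j13) + 6550 = 6550 + j650
Denominator: (j13) + 100 = 100 + j13
|N| = √(6550² + 650²) ≈ 6582.2, ∠N ≈ 5.67°
|D| = √(100² + 13²) ≈ 100.84, ∠D ≈ 7.41°
|G| = 6582.2 / 100.84 ≈ 65.274
Gain = 20 log₁₀(65.274) ≈ 36.29 dB
∠G = 5.67° − 7.41° = -1.74°

Substitute s = j100:
Numerator: 50(j100) + 6550 = 6550 + j5000
Denominator: (j100) + 100 = 100 + j100
|N| = √(6550² + 5000²) ≈ 8240.3, ∠N ≈ 37.36°
|D| = √(100² + 100²) ≈ 141.42, ∠D ≈ 45.00°
|G| = 8240.3 / 141.42 ≈ 58.268
Gain = 20 log₁₀(58.268) ≈ 35.31 dB
∠G = 37.36° − 45.00° = -7.64°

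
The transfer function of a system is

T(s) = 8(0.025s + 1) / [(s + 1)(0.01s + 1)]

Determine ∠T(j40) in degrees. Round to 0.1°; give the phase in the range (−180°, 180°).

-65.4°

At ω = 40 rad/s:
zero (1 + j40·0.025) = 1 + j1 → |·| ≈ 1.4142, ∠ ≈ 45.00°
pole (1 + j40·1) = 1 + j40 → |·| ≈ 40.012, ∠ ≈ 88.57°
pole (1 + j40·0.01) = 1 + j0.4 → |·| ≈ 1.077, ∠ ≈ 21.80°
∠T = (45.00°) − (88.57° + 21.80°) = -65.37°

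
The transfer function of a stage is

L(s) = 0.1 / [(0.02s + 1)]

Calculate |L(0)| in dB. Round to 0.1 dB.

-20.0 dB

L(0) = 0.1 · 1 / 1 = 0.1
20 log₁₀(0.1) ≈ -20.00 dB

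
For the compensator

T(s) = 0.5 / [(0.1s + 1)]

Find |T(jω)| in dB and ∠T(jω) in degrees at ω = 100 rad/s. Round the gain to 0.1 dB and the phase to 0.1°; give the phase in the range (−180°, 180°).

-26.1 dB, -84.3°

At ω = 100 rad/s:
pole (1 + j100·0.1) = 1 + j10 → |·| ≈ 10.05, ∠ ≈ 84.29°
|T| = 0.5 · 1 / (10.05) ≈ 0.049751
Gain = 20 log₁₀(0.049751) ≈ -26.06 dB
∠T = (0°) − (84.29°) = -84.29°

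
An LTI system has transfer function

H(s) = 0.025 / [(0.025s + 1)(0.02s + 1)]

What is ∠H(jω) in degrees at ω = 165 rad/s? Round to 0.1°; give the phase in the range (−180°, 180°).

At ω = 165 rad/s:
pole (1 + j165·0.025) = 1 + j4.125 → |·| ≈ 4.2445, ∠ ≈ 76.37°
pole (1 + j165·0.02) = 1 + j3.3 → |·| ≈ 3.4482, ∠ ≈ 73.14°
∠H = (0°) − (76.37° + 73.14°) = -149.51°

-149.5°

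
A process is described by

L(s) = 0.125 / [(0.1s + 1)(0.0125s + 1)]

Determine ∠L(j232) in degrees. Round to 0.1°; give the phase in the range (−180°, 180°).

At ω = 232 rad/s:
pole (1 + j232·0.1) = 1 + j23.2 → |·| ≈ 23.222, ∠ ≈ 87.53°
pole (1 + j232·0.0125) = 1 + j2.9 → |·| ≈ 3.0676, ∠ ≈ 70.97°
∠L = (0°) − (87.53° + 70.97°) = -158.50°

-158.5°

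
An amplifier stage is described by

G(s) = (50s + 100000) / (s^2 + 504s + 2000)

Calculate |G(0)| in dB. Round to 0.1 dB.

G(0) = 100000 / 2000 = 50
20 log₁₀(50) ≈ 33.98 dB

34.0 dB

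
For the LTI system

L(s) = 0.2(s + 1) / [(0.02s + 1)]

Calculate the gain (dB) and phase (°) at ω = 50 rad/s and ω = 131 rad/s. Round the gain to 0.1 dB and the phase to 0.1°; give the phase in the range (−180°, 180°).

At ω = 50 rad/s:
zero (1 + j50·1) = 1 + j50 → |·| ≈ 50.01, ∠ ≈ 88.85°
pole (1 + j50·0.02) = 1 + j1 → |·| ≈ 1.4142, ∠ ≈ 45.00°
|L| = 0.2 · 50.01 / (1.4142) ≈ 7.0725
Gain = 20 log₁₀(7.0725) ≈ 16.99 dB
∠L = (88.85°) − (45.00°) = 43.85°

At ω = 131 rad/s:
zero (1 + j131·1) = 1 + j131 → |·| ≈ 131, ∠ ≈ 89.56°
pole (1 + j131·0.02) = 1 + j2.62 → |·| ≈ 2.8044, ∠ ≈ 69.11°
|L| = 0.2 · 131 / (2.8044) ≈ 9.3425
Gain = 20 log₁₀(9.3425) ≈ 19.41 dB
∠L = (89.56°) − (69.11°) = 20.45°

ω = 50: 17.0 dB, 43.9°; ω = 131: 19.4 dB, 20.5°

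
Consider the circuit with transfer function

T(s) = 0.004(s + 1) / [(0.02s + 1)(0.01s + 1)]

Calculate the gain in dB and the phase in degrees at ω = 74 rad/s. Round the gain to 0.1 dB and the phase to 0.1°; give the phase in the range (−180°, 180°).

At ω = 74 rad/s:
zero (1 + j74·1) = 1 + j74 → |·| ≈ 74.007, ∠ ≈ 89.23°
pole (1 + j74·0.02) = 1 + j1.48 → |·| ≈ 1.7862, ∠ ≈ 55.95°
pole (1 + j74·0.01) = 1 + j0.74 → |·| ≈ 1.244, ∠ ≈ 36.50°
|T| = 0.004 · 74.007 / (1.7862 · 1.244) ≈ 0.13322
Gain = 20 log₁₀(0.13322) ≈ -17.51 dB
∠T = (89.23°) − (55.95° + 36.50°) = -3.22°

-17.5 dB, -3.2°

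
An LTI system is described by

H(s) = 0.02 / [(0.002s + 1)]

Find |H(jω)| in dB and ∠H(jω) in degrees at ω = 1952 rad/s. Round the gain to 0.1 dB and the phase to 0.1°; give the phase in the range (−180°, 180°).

At ω = 1952 rad/s:
pole (1 + j1952·0.002) = 1 + j3.904 → |·| ≈ 4.03, ∠ ≈ 75.63°
|H| = 0.02 · 1 / (4.03) ≈ 0.0049628
Gain = 20 log₁₀(0.0049628) ≈ -46.09 dB
∠H = (0°) − (75.63°) = -75.63°

-46.1 dB, -75.6°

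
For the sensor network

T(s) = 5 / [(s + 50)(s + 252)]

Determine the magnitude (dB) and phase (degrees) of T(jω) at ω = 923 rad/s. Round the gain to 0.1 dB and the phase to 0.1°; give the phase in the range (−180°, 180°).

At s = jω = j923:
pole (s+50): 50 + j923 → |·| = √(50²+923²) = √854429 ≈ 924.35, ∠ = arctan(923/50) ≈ 86.90°
pole (s+252): 252 + j923 → |·| = √(252²+923²) = √915433 ≈ 956.78, ∠ = arctan(923/252) ≈ 74.73°
|T| = 5 / 8.844e+05 ≈ 5.6536e-06
Gain = 20 log₁₀(5.6536e-06) ≈ -104.95 dB
∠T = 0.00° − 161.63° = -161.63°

-105.0 dB, -161.6°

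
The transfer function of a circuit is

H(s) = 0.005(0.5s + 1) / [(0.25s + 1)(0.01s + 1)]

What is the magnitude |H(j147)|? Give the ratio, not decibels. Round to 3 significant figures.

0.00562

At ω = 147 rad/s:
zero (1 + j147·0.5) = 1 + j73.5 → |·| ≈ 73.507, ∠ ≈ 89.22°
pole (1 + j147·0.25) = 1 + j36.75 → |·| ≈ 36.764, ∠ ≈ 88.44°
pole (1 + j147·0.01) = 1 + j1.47 → |·| ≈ 1.7779, ∠ ≈ 55.77°
|H| = 0.005 · 73.507 / (36.764 · 1.7779) ≈ 0.005623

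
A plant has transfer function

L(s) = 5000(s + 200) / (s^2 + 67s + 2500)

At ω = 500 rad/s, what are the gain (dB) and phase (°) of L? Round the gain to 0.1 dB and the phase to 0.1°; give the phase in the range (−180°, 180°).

20.7 dB, -104.1°

At s = jω = j500:
zero (s+200): 200 + j500 → |·| = √(200²+500²) = √290000 ≈ 538.52, ∠ = arctan(500/200) ≈ 68.20°
quadratic: (j500)² + 67·j500 + 2500 = -247500 + j33500 → |·| ≈ 2.4976e+05, ∠ ≈ 172.29°
|L| = 5000 · 538.52 / 2.4976e+05 ≈ 10.781
Gain = 20 log₁₀(10.781) ≈ 20.65 dB
∠L = 68.20° − 172.29° = -104.09°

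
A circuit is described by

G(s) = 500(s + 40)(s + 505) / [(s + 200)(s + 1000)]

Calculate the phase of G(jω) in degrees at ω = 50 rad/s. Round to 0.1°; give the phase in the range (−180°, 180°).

40.1°

At s = jω = j50:
zero (s+40): 40 + j50 → |·| = √(40²+50²) = √4100 ≈ 64.031, ∠ = arctan(50/40) ≈ 51.34°
zero (s+505): 505 + j50 → |·| = √(505²+50²) = √257525 ≈ 507.47, ∠ = arctan(50/505) ≈ 5.65°
pole (s+200): 200 + j50 → |·| = √(200²+50²) = √42500 ≈ 206.16, ∠ = arctan(50/200) ≈ 14.04°
pole (s+1000): 1000 + j50 → |·| = √(1000²+50²) = √1002500 ≈ 1001.2, ∠ = arctan(50/1000) ≈ 2.86°
∠G = 56.99° − 16.90° = 40.09°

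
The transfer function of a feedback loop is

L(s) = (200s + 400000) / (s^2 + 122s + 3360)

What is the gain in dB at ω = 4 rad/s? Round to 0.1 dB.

41.5 dB

Substitute s = j4:
Numerator: 200(j4) + 400000 = 400000 + j800
Denominator: (j4)^2 + 122(j4) + 3360 = 3344 + j488
|N| = √(400000² + 800²) ≈ 4e+05, ∠N ≈ 0.11°
|D| = √(3344² + 488²) ≈ 3379.4, ∠D ≈ 8.30°
|L| = 4e+05 / 3379.4 ≈ 118.36
Gain = 20 log₁₀(118.36) ≈ 41.46 dB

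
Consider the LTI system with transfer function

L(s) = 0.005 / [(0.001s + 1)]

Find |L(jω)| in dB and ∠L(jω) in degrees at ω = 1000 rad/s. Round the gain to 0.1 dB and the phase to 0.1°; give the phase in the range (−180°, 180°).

-49.0 dB, -45.0°

At ω = 1000 rad/s:
pole (1 + j1000·0.001) = 1 + j1 → |·| ≈ 1.4142, ∠ ≈ 45.00°
|L| = 0.005 · 1 / (1.4142) ≈ 0.0035356
Gain = 20 log₁₀(0.0035356) ≈ -49.03 dB
∠L = (0°) − (45.00°) = -45.00°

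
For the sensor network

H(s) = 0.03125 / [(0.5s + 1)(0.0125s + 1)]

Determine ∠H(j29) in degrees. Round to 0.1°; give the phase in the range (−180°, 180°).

-106.0°

At ω = 29 rad/s:
pole (1 + j29·0.5) = 1 + j14.5 → |·| ≈ 14.534, ∠ ≈ 86.05°
pole (1 + j29·0.0125) = 1 + j0.3625 → |·| ≈ 1.0637, ∠ ≈ 19.93°
∠H = (0°) − (86.05° + 19.93°) = -105.98°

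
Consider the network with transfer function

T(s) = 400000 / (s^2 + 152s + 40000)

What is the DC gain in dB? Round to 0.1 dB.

T(0) = 400000 / 40000 = 10
20 log₁₀(10) ≈ 20.00 dB

20.0 dB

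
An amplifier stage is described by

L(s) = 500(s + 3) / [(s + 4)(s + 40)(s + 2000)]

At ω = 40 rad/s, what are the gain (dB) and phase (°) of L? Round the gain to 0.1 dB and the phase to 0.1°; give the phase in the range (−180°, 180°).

-47.1 dB, -44.7°

At s = jω = j40:
zero (s+3): 3 + j40 → |·| = √(3²+40²) = √1609 ≈ 40.112, ∠ = arctan(40/3) ≈ 85.71°
pole (s+4): 4 + j40 → |·| = √(4²+40²) = √1616 ≈ 40.2, ∠ = arctan(40/4) ≈ 84.29°
pole (s+40): 40 + j40 → |·| = √(40²+40²) = √3200 ≈ 56.569, ∠ = arctan(40/40) ≈ 45.00°
pole (s+2000): 2000 + j40 → |·| = √(2000²+40²) = √4001600 ≈ 2000.4, ∠ = arctan(40/2000) ≈ 1.15°
|L| = 500 · 40.112 / 4.5491e+06 ≈ 0.0044088
Gain = 20 log₁₀(0.0044088) ≈ -47.11 dB
∠L = 85.71° − 130.44° = -44.73°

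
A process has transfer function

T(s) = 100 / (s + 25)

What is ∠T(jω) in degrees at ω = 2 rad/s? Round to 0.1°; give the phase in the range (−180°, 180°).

-4.6°

Substitute s = j2:
Numerator: 100 = 100 + j0
Denominator: (j2) + 25 = 25 + j2
|N| = √(100² + 0²) ≈ 100, ∠N ≈ 0.00°
|D| = √(25² + 2²) ≈ 25.08, ∠D ≈ 4.57°
∠T = 0.00° − 4.57° = -4.57°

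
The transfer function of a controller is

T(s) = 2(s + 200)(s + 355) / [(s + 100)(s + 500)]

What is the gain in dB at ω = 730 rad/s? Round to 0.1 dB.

5.5 dB

At s = jω = j730:
zero (s+200): 200 + j730 → |·| = √(200²+730²) = √572900 ≈ 756.9, ∠ = arctan(730/200) ≈ 74.68°
zero (s+355): 355 + j730 → |·| = √(355²+730²) = √658925 ≈ 811.74, ∠ = arctan(730/355) ≈ 64.07°
pole (s+100): 100 + j730 → |·| = √(100²+730²) = √542900 ≈ 736.82, ∠ = arctan(730/100) ≈ 82.20°
pole (s+500): 500 + j730 → |·| = √(500²+730²) = √782900 ≈ 884.82, ∠ = arctan(730/500) ≈ 55.59°
|T| = 2 · 6.1441e+05 / 6.5195e+05 ≈ 1.8848
Gain = 20 log₁₀(1.8848) ≈ 5.51 dB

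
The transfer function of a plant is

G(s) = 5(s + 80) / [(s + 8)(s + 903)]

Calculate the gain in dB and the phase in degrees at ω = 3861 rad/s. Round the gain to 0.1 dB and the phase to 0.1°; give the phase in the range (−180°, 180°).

At s = jω = j3861:
zero (s+80): 80 + j3861 → |·| = √(80²+3861²) = √14913721 ≈ 3861.8, ∠ = arctan(3861/80) ≈ 88.81°
pole (s+8): 8 + j3861 → |·| = √(8²+3861²) = √14907385 ≈ 3861, ∠ = arctan(3861/8) ≈ 89.88°
pole (s+903): 903 + j3861 → |·| = √(903²+3861²) = √15722730 ≈ 3965.2, ∠ = arctan(3861/903) ≈ 76.84°
|G| = 5 · 3861.8 / 1.531e+07 ≈ 0.0012612
Gain = 20 log₁₀(0.0012612) ≈ -57.98 dB
∠G = 88.81° − 166.72° = -77.91°

-58.0 dB, -77.9°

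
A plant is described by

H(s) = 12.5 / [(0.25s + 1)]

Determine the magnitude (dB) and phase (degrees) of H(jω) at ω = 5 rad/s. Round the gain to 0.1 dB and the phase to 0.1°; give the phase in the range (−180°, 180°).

17.9 dB, -51.3°

At ω = 5 rad/s:
pole (1 + j5·0.25) = 1 + j1.25 → |·| ≈ 1.6008, ∠ ≈ 51.34°
|H| = 12.5 · 1 / (1.6008) ≈ 7.8086
Gain = 20 log₁₀(7.8086) ≈ 17.85 dB
∠H = (0°) − (51.34°) = -51.34°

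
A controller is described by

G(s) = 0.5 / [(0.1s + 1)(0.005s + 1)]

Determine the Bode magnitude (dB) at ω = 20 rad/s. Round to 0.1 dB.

-13.1 dB

At ω = 20 rad/s:
pole (1 + j20·0.1) = 1 + j2 → |·| ≈ 2.2361, ∠ ≈ 63.43°
pole (1 + j20·0.005) = 1 + j0.1 → |·| ≈ 1.005, ∠ ≈ 5.71°
|G| = 0.5 · 1 / (2.2361 · 1.005) ≈ 0.22249
Gain = 20 log₁₀(0.22249) ≈ -13.05 dB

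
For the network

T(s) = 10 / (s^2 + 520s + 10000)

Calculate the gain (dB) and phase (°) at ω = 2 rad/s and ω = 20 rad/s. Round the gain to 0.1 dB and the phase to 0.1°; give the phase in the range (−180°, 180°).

ω = 2: -60.0 dB, -5.9°; ω = 20: -63.0 dB, -47.3°

Substitute s = j2:
Numerator: 10 = 10 + j0
Denominator: (j2)^2 + 520(j2) + 10000 = 9996 + j1040
|N| = √(10² + 0²) ≈ 10, ∠N ≈ 0.00°
|D| = √(9996² + 1040²) ≈ 10050, ∠D ≈ 5.94°
|T| = 10 / 10050 ≈ 0.00099502
Gain = 20 log₁₀(0.00099502) ≈ -60.04 dB
∠T = 0.00° − 5.94° = -5.94°

Substitute s = j20:
Numerator: 10 = 10 + j0
Denominator: (j20)^2 + 520(j20) + 10000 = 9600 + j10400
|N| = √(10² + 0²) ≈ 10, ∠N ≈ 0.00°
|D| = √(9600² + 10400²) ≈ 14153, ∠D ≈ 47.29°
|T| = 10 / 14153 ≈ 0.00070656
Gain = 20 log₁₀(0.00070656) ≈ -63.02 dB
∠T = 0.00° − 47.29° = -47.29°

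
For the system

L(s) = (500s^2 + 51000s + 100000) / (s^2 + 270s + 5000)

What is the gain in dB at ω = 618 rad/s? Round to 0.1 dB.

Substitute s = j618:
Numerator: 500(j618)^2 + 51000(j618) + 100000 = -190862000 + j31518000
Denominator: (j618)^2 + 270(j618) + 5000 = -376924 + j166860
|N| = √(190862000² + 31518000²) ≈ 1.9345e+08, ∠N ≈ 170.62°
|D| = √(376924² + 166860²) ≈ 4.1221e+05, ∠D ≈ 156.12°
|L| = 1.9345e+08 / 4.1221e+05 ≈ 469.3
Gain = 20 log₁₀(469.3) ≈ 53.43 dB

53.4 dB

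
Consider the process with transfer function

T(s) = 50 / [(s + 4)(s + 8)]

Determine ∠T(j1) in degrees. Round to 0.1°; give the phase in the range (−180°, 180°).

At s = jω = j1:
pole (s+4): 4 + j1 → |·| = √(4²+1²) = √17 ≈ 4.1231, ∠ = arctan(1/4) ≈ 14.04°
pole (s+8): 8 + j1 → |·| = √(8²+1²) = √65 ≈ 8.0623, ∠ = arctan(1/8) ≈ 7.13°
∠T = 0.00° − 21.17° = -21.17°

-21.2°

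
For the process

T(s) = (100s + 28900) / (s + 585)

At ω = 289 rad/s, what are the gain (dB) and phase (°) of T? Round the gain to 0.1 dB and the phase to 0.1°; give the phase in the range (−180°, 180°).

35.9 dB, 18.7°

Substitute s = j289:
Numerator: 100(j289) + 28900 = 28900 + j28900
Denominator: (j289) + 585 = 585 + j289
|N| = √(28900² + 28900²) ≈ 40871, ∠N ≈ 45.00°
|D| = √(585² + 289²) ≈ 652.49, ∠D ≈ 26.29°
|T| = 40871 / 652.49 ≈ 62.639
Gain = 20 log₁₀(62.639) ≈ 35.94 dB
∠T = 45.00° − 26.29° = 18.71°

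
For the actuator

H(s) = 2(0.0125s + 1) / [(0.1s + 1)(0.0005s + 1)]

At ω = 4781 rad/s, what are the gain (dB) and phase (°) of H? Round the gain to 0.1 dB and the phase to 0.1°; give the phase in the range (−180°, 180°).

-20.3 dB, -68.1°

At ω = 4781 rad/s:
zero (1 + j4781·0.0125) = 1 + j59.7625 → |·| ≈ 59.771, ∠ ≈ 89.04°
pole (1 + j4781·0.1) = 1 + j478.1 → |·| ≈ 478.1, ∠ ≈ 89.88°
pole (1 + j4781·0.0005) = 1 + j2.3905 → |·| ≈ 2.5912, ∠ ≈ 67.30°
|H| = 2 · 59.771 / (478.1 · 2.5912) ≈ 0.096494
Gain = 20 log₁₀(0.096494) ≈ -20.31 dB
∠H = (89.04°) − (89.88° + 67.30°) = -68.14°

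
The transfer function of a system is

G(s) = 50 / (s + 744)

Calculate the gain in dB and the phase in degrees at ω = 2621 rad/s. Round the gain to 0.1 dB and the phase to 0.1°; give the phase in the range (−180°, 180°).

-34.7 dB, -74.2°

Substitute s = j2621:
Numerator: 50 = 50 + j0
Denominator: (j2621) + 744 = 744 + j2621
|N| = √(50² + 0²) ≈ 50, ∠N ≈ 0.00°
|D| = √(744² + 2621²) ≈ 2724.6, ∠D ≈ 74.15°
|G| = 50 / 2724.6 ≈ 0.018351
Gain = 20 log₁₀(0.018351) ≈ -34.73 dB
∠G = 0.00° − 74.15° = -74.15°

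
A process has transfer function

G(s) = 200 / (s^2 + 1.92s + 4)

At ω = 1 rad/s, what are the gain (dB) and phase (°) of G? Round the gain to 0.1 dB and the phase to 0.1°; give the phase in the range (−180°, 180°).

At s = jω = j1:
quadratic: (j1)² + 1.92·j1 + 4 = 3 + j1.92 → |·| ≈ 3.5618, ∠ ≈ 32.62°
|G| = 200 / 3.5618 ≈ 56.151
Gain = 20 log₁₀(56.151) ≈ 34.99 dB
∠G = 0.00° − 32.62° = -32.62°

35.0 dB, -32.6°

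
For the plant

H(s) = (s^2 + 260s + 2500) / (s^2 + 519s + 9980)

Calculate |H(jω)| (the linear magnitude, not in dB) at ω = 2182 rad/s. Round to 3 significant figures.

0.981

Substitute s = j2182:
Numerator: (j2182)^2 + 260(j2182) + 2500 = -4758624 + j567320
Denominator: (j2182)^2 + 519(j2182) + 9980 = -4751144 + j1132458
|N| = √(4758624² + 567320²) ≈ 4.7923e+06, ∠N ≈ 173.20°
|D| = √(4751144² + 1132458²) ≈ 4.8842e+06, ∠D ≈ 166.59°
|H| = 4.7923e+06 / 4.8842e+06 ≈ 0.98118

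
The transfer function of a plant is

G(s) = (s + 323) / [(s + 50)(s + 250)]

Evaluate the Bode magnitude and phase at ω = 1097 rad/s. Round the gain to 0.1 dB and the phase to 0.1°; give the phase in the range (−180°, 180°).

-60.7 dB, -91.0°

At s = jω = j1097:
zero (s+323): 323 + j1097 → |·| = √(323²+1097²) = √1307738 ≈ 1143.6, ∠ = arctan(1097/323) ≈ 73.59°
pole (s+50): 50 + j1097 → |·| = √(50²+1097²) = √1205909 ≈ 1098.1, ∠ = arctan(1097/50) ≈ 87.39°
pole (s+250): 250 + j1097 → |·| = √(250²+1097²) = √1265909 ≈ 1125.1, ∠ = arctan(1097/250) ≈ 77.16°
|G| = 1 · 1143.6 / 1.2355e+06 ≈ 0.00092562
Gain = 20 log₁₀(0.00092562) ≈ -60.67 dB
∠G = 73.59° − 164.55° = -90.96°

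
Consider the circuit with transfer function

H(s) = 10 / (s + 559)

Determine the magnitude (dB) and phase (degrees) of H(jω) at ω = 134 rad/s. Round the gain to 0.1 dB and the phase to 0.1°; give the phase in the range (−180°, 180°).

-35.2 dB, -13.5°

Substitute s = j134:
Numerator: 10 = 10 + j0
Denominator: (j134) + 559 = 559 + j134
|N| = √(10² + 0²) ≈ 10, ∠N ≈ 0.00°
|D| = √(559² + 134²) ≈ 574.84, ∠D ≈ 13.48°
|H| = 10 / 574.84 ≈ 0.017396
Gain = 20 log₁₀(0.017396) ≈ -35.19 dB
∠H = 0.00° − 13.48° = -13.48°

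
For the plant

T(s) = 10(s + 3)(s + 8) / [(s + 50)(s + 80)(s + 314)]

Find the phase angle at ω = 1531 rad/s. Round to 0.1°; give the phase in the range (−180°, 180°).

At s = jω = j1531:
zero (s+3): 3 + j1531 → |·| = √(3²+1531²) = √2343970 ≈ 1531, ∠ = arctan(1531/3) ≈ 89.89°
zero (s+8): 8 + j1531 → |·| = √(8²+1531²) = √2344025 ≈ 1531, ∠ = arctan(1531/8) ≈ 89.70°
pole (s+50): 50 + j1531 → |·| = √(50²+1531²) = √2346461 ≈ 1531.8, ∠ = arctan(1531/50) ≈ 88.13°
pole (s+80): 80 + j1531 → |·| = √(80²+1531²) = √2350361 ≈ 1533.1, ∠ = arctan(1531/80) ≈ 87.01°
pole (s+314): 314 + j1531 → |·| = √(314²+1531²) = √2442557 ≈ 1562.9, ∠ = arctan(1531/314) ≈ 78.41°
∠T = 179.59° − 253.55° = -73.96°

-74.0°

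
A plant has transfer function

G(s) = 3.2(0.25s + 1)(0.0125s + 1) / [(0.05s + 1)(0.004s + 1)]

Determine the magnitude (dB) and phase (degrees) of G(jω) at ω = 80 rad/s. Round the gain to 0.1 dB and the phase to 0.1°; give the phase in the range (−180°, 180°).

26.4 dB, 38.4°

At ω = 80 rad/s:
zero (1 + j80·0.25) = 1 + j20 → |·| ≈ 20.025, ∠ ≈ 87.14°
zero (1 + j80·0.0125) = 1 + j1 → |·| ≈ 1.4142, ∠ ≈ 45.00°
pole (1 + j80·0.05) = 1 + j4 → |·| ≈ 4.1231, ∠ ≈ 75.96°
pole (1 + j80·0.004) = 1 + j0.32 → |·| ≈ 1.05, ∠ ≈ 17.74°
|G| = 3.2 · 20.025 · 1.4142 / (4.1231 · 1.05) ≈ 20.932
Gain = 20 log₁₀(20.932) ≈ 26.42 dB
∠G = (87.14° + 45.00°) − (75.96° + 17.74°) = 38.44°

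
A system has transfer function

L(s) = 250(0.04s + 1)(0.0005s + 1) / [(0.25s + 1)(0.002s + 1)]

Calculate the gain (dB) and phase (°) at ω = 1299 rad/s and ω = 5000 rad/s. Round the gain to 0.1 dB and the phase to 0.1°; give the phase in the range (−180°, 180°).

At ω = 1299 rad/s:
zero (1 + j1299·0.04) = 1 + j51.96 → |·| ≈ 51.97, ∠ ≈ 88.90°
zero (1 + j1299·0.0005) = 1 + j0.6495 → |·| ≈ 1.1924, ∠ ≈ 33.00°
pole (1 + j1299·0.25) = 1 + j324.75 → |·| ≈ 324.75, ∠ ≈ 89.82°
pole (1 + j1299·0.002) = 1 + j2.598 → |·| ≈ 2.7838, ∠ ≈ 68.95°
|L| = 250 · 51.97 · 1.1924 / (324.75 · 2.7838) ≈ 17.137
Gain = 20 log₁₀(17.137) ≈ 24.68 dB
∠L = (88.90° + 33.00°) − (89.82° + 68.95°) = -36.87°

At ω = 5000 rad/s:
zero (1 + j5000·0.04) = 1 + j200 → |·| ≈ 200, ∠ ≈ 89.71°
zero (1 + j5000·0.0005) = 1 + j2.5 → |·| ≈ 2.6926, ∠ ≈ 68.20°
pole (1 + j5000·0.25) = 1 + j1250 → |·| ≈ 1250, ∠ ≈ 89.95°
pole (1 + j5000·0.002) = 1 + j10 → |·| ≈ 10.05, ∠ ≈ 84.29°
|L| = 250 · 200 · 2.6926 / (1250 · 10.05) ≈ 10.717
Gain = 20 log₁₀(10.717) ≈ 20.60 dB
∠L = (89.71° + 68.20°) − (89.95° + 84.29°) = -16.33°

ω = 1299: 24.7 dB, -36.9°; ω = 5000: 20.6 dB, -16.3°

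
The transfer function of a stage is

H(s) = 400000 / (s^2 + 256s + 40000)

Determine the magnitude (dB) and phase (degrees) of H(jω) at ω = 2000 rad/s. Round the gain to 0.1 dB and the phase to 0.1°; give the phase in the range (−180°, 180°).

At s = jω = j2000:
quadratic: (j2000)² + 256·j2000 + 40000 = -3960000 + j512000 → |·| ≈ 3.993e+06, ∠ ≈ 172.63°
|H| = 400000 / 3.993e+06 ≈ 0.10018
Gain = 20 log₁₀(0.10018) ≈ -19.98 dB
∠H = 0.00° − 172.63° = -172.63°

-20.0 dB, -172.6°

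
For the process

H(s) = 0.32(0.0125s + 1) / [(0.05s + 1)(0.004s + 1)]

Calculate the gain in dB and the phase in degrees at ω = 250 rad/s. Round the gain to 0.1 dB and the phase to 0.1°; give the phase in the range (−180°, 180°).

-24.6 dB, -58.2°

At ω = 250 rad/s:
zero (1 + j250·0.0125) = 1 + j3.125 → |·| ≈ 3.2811, ∠ ≈ 72.26°
pole (1 + j250·0.05) = 1 + j12.5 → |·| ≈ 12.54, ∠ ≈ 85.43°
pole (1 + j250·0.004) = 1 + j1 → |·| ≈ 1.4142, ∠ ≈ 45.00°
|H| = 0.32 · 3.2811 / (12.54 · 1.4142) ≈ 0.059205
Gain = 20 log₁₀(0.059205) ≈ -24.55 dB
∠H = (72.26°) − (85.43° + 45.00°) = -58.17°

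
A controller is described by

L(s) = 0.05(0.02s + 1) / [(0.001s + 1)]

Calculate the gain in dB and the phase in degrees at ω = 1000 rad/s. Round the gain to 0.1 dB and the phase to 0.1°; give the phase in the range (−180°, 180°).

-3.0 dB, 42.1°

At ω = 1000 rad/s:
zero (1 + j1000·0.02) = 1 + j20 → |·| ≈ 20.025, ∠ ≈ 87.14°
pole (1 + j1000·0.001) = 1 + j1 → |·| ≈ 1.4142, ∠ ≈ 45.00°
|L| = 0.05 · 20.025 / (1.4142) ≈ 0.708
Gain = 20 log₁₀(0.708) ≈ -3.00 dB
∠L = (87.14°) − (45.00°) = 42.14°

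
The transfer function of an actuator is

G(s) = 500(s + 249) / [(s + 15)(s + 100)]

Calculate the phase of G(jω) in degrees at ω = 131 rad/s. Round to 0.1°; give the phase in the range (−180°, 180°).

At s = jω = j131:
zero (s+249): 249 + j131 → |·| = √(249²+131²) = √79162 ≈ 281.36, ∠ = arctan(131/249) ≈ 27.75°
pole (s+15): 15 + j131 → |·| = √(15²+131²) = √17386 ≈ 131.86, ∠ = arctan(131/15) ≈ 83.47°
pole (s+100): 100 + j131 → |·| = √(100²+131²) = √27161 ≈ 164.81, ∠ = arctan(131/100) ≈ 52.64°
∠G = 27.75° − 136.11° = -108.36°

-108.4°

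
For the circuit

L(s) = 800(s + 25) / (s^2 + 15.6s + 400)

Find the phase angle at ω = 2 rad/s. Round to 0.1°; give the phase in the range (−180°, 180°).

At s = jω = j2:
zero (s+25): 25 + j2 → |·| = √(25²+2²) = √629 ≈ 25.08, ∠ = arctan(2/25) ≈ 4.57°
quadratic: (j2)² + 15.6·j2 + 400 = 396 + j31.2 → |·| ≈ 397.23, ∠ ≈ 4.50°
∠L = 4.57° − 4.50° = 0.07°

0.1°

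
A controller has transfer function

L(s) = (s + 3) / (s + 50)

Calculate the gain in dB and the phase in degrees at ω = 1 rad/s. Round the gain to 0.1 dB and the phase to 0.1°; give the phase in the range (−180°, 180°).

At s = jω = j1:
zero (s+3): 3 + j1 → |·| = √(3²+1²) = √10 ≈ 3.1623, ∠ = arctan(1/3) ≈ 18.43°
pole (s+50): 50 + j1 → |·| = √(50²+1²) = √2501 ≈ 50.01, ∠ = arctan(1/50) ≈ 1.15°
|L| = 1 · 3.1623 / 50.01 ≈ 0.063233
Gain = 20 log₁₀(0.063233) ≈ -23.98 dB
∠L = 18.43° − 1.15° = 17.28°

-24.0 dB, 17.3°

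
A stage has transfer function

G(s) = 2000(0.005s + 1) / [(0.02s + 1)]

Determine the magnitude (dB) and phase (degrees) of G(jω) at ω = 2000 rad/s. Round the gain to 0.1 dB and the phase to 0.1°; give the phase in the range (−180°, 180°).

At ω = 2000 rad/s:
zero (1 + j2000·0.005) = 1 + j10 → |·| ≈ 10.05, ∠ ≈ 84.29°
pole (1 + j2000·0.02) = 1 + j40 → |·| ≈ 40.012, ∠ ≈ 88.57°
|G| = 2000 · 10.05 / (40.012) ≈ 502.35
Gain = 20 log₁₀(502.35) ≈ 54.02 dB
∠G = (84.29°) − (88.57°) = -4.28°

54.0 dB, -4.3°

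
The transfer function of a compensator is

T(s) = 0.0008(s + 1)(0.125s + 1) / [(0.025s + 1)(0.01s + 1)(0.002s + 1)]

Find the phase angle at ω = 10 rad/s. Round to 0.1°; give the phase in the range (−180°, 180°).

At ω = 10 rad/s:
zero (1 + j10·1) = 1 + j10 → |·| ≈ 10.05, ∠ ≈ 84.29°
zero (1 + j10·0.125) = 1 + j1.25 → |·| ≈ 1.6008, ∠ ≈ 51.34°
pole (1 + j10·0.025) = 1 + j0.25 → |·| ≈ 1.0308, ∠ ≈ 14.04°
pole (1 + j10·0.01) = 1 + j0.1 → |·| ≈ 1.005, ∠ ≈ 5.71°
pole (1 + j10·0.002) = 1 + j0.02 → |·| ≈ 1.0002, ∠ ≈ 1.15°
∠T = (84.29° + 51.34°) − (14.04° + 5.71° + 1.15°) = 114.73°

114.7°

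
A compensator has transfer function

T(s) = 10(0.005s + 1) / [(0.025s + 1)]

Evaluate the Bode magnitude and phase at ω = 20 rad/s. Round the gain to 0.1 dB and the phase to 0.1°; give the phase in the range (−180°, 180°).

19.1 dB, -20.9°

At ω = 20 rad/s:
zero (1 + j20·0.005) = 1 + j0.1 → |·| ≈ 1.005, ∠ ≈ 5.71°
pole (1 + j20·0.025) = 1 + j0.5 → |·| ≈ 1.118, ∠ ≈ 26.57°
|T| = 10 · 1.005 / (1.118) ≈ 8.9893
Gain = 20 log₁₀(8.9893) ≈ 19.07 dB
∠T = (5.71°) − (26.57°) = -20.86°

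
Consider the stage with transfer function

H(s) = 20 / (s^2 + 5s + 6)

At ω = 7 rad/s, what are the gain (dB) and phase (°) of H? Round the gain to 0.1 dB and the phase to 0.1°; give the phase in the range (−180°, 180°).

Substitute s = j7:
Numerator: 20 = 20 + j0
Denominator: (j7)^2 + 5(j7) + 6 = -43 + j35
|N| = √(20² + 0²) ≈ 20, ∠N ≈ 0.00°
|D| = √(43² + 35²) ≈ 55.444, ∠D ≈ 140.86°
|H| = 20 / 55.444 ≈ 0.36072
Gain = 20 log₁₀(0.36072) ≈ -8.86 dB
∠H = 0.00° − 140.86° = -140.86°

-8.9 dB, -140.9°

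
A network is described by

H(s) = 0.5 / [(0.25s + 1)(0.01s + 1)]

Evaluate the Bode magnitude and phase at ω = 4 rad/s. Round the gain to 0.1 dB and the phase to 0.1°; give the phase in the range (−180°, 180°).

-9.0 dB, -47.3°

At ω = 4 rad/s:
pole (1 + j4·0.25) = 1 + j1 → |·| ≈ 1.4142, ∠ ≈ 45.00°
pole (1 + j4·0.01) = 1 + j0.04 → |·| ≈ 1.0008, ∠ ≈ 2.29°
|H| = 0.5 · 1 / (1.4142 · 1.0008) ≈ 0.35327
Gain = 20 log₁₀(0.35327) ≈ -9.04 dB
∠H = (0°) − (45.00° + 2.29°) = -47.29°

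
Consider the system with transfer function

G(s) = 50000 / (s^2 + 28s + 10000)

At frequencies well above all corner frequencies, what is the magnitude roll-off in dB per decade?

-40 dB/decade

Each pole contributes −20 dB/decade at high frequency; each zero contributes +20 dB/decade.
Net: 0 zero(s) − 2 pole(s) → -40 dB/decade.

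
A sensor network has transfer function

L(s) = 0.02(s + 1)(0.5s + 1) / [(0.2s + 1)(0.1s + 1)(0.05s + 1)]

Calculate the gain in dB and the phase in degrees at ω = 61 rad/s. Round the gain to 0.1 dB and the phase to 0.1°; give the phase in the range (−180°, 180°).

-16.3 dB, -60.7°

At ω = 61 rad/s:
zero (1 + j61·1) = 1 + j61 → |·| ≈ 61.008, ∠ ≈ 89.06°
zero (1 + j61·0.5) = 1 + j30.5 → |·| ≈ 30.516, ∠ ≈ 88.12°
pole (1 + j61·0.2) = 1 + j12.2 → |·| ≈ 12.241, ∠ ≈ 85.31°
pole (1 + j61·0.1) = 1 + j6.1 → |·| ≈ 6.1814, ∠ ≈ 80.69°
pole (1 + j61·0.05) = 1 + j3.05 → |·| ≈ 3.2098, ∠ ≈ 71.85°
|L| = 0.02 · 61.008 · 30.516 / (12.241 · 6.1814 · 3.2098) ≈ 0.15331
Gain = 20 log₁₀(0.15331) ≈ -16.29 dB
∠L = (89.06° + 88.12°) − (85.31° + 80.69° + 71.85°) = -60.67°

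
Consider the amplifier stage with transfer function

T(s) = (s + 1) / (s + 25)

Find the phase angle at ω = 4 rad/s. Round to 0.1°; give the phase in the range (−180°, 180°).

66.9°

At s = jω = j4:
zero (s+1): 1 + j4 → |·| = √(1²+4²) = √17 ≈ 4.1231, ∠ = arctan(4/1) ≈ 75.96°
pole (s+25): 25 + j4 → |·| = √(25²+4²) = √641 ≈ 25.318, ∠ = arctan(4/25) ≈ 9.09°
∠T = 75.96° − 9.09° = 66.87°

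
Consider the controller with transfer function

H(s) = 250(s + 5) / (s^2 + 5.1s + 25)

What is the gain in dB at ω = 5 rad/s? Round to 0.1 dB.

At s = jω = j5:
zero (s+5): 5 + j5 → |·| = √(5²+5²) = √50 ≈ 7.0711, ∠ = arctan(5/5) ≈ 45.00°
quadratic: (j5)² + 5.1·j5 + 25 = 0 + j25.5 → |·| ≈ 25.5, ∠ ≈ 90.00°
|H| = 250 · 7.0711 / 25.5 ≈ 69.325
Gain = 20 log₁₀(69.325) ≈ 36.82 dB

36.8 dB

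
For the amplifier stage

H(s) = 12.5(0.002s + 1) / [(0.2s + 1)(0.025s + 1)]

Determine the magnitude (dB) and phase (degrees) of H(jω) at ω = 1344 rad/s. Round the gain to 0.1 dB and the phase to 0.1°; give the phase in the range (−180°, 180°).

-48.0 dB, -108.5°

At ω = 1344 rad/s:
zero (1 + j1344·0.002) = 1 + j2.688 → |·| ≈ 2.868, ∠ ≈ 69.59°
pole (1 + j1344·0.2) = 1 + j268.8 → |·| ≈ 268.8, ∠ ≈ 89.79°
pole (1 + j1344·0.025) = 1 + j33.6 → |·| ≈ 33.615, ∠ ≈ 88.30°
|H| = 12.5 · 2.868 / (268.8 · 33.615) ≈ 0.0039676
Gain = 20 log₁₀(0.0039676) ≈ -48.03 dB
∠H = (69.59°) − (89.79° + 88.30°) = -108.50°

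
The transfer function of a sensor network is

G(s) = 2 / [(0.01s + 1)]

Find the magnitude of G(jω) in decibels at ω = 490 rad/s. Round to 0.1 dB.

At ω = 490 rad/s:
pole (1 + j490·0.01) = 1 + j4.9 → |·| ≈ 5.001, ∠ ≈ 78.47°
|G| = 2 · 1 / (5.001) ≈ 0.39992
Gain = 20 log₁₀(0.39992) ≈ -7.96 dB

-8.0 dB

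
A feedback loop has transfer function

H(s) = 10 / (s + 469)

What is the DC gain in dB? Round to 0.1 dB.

-33.4 dB

H(0) = 10 / 469 ≈ 0.021322
20 log₁₀(0.021322) ≈ -33.42 dB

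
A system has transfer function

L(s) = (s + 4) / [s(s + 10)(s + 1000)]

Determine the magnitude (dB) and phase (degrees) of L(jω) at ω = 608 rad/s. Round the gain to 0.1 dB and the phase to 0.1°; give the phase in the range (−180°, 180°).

At s = jω = j608:
zero (s+4): 4 + j608 → |·| = √(4²+608²) = √369680 ≈ 608.01, ∠ = arctan(608/4) ≈ 89.62°
pole (s+10): 10 + j608 → |·| = √(10²+608²) = √369764 ≈ 608.08, ∠ = arctan(608/10) ≈ 89.06°
pole (s+1000): 1000 + j608 → |·| = √(1000²+608²) = √1369664 ≈ 1170.3, ∠ = arctan(608/1000) ≈ 31.30°
pole at origin: |s| = 608, ∠ = 90.00° (in denominator)
|L| = 1 · 608.01 / 4.3267e+08 ≈ 1.4053e-06
Gain = 20 log₁₀(1.4053e-06) ≈ -117.04 dB
∠L = 89.62° − 210.36° = -120.74°

-117.0 dB, -120.7°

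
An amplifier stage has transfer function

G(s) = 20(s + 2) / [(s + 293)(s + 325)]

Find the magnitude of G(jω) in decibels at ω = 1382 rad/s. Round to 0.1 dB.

-37.2 dB

At s = jω = j1382:
zero (s+2): 2 + j1382 → |·| = √(2²+1382²) = √1909928 ≈ 1382, ∠ = arctan(1382/2) ≈ 89.92°
pole (s+293): 293 + j1382 → |·| = √(293²+1382²) = √1995773 ≈ 1412.7, ∠ = arctan(1382/293) ≈ 78.03°
pole (s+325): 325 + j1382 → |·| = √(325²+1382²) = √2015549 ≈ 1419.7, ∠ = arctan(1382/325) ≈ 76.77°
|G| = 20 · 1382 / 2.0056e+06 ≈ 0.013781
Gain = 20 log₁₀(0.013781) ≈ -37.21 dB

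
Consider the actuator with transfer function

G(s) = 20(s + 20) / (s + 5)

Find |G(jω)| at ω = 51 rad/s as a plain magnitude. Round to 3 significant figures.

21.4

At s = jω = j51:
zero (s+20): 20 + j51 → |·| = √(20²+51²) = √3001 ≈ 54.781, ∠ = arctan(51/20) ≈ 68.59°
pole (s+5): 5 + j51 → |·| = √(5²+51²) = √2626 ≈ 51.245, ∠ = arctan(51/5) ≈ 84.40°
|G| = 20 · 54.781 / 51.245 ≈ 21.38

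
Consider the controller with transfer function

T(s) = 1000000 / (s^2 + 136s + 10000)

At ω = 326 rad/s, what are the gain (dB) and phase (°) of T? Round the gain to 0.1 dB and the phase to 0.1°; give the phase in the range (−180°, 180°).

19.5 dB, -155.3°

At s = jω = j326:
quadratic: (j326)² + 136·j326 + 10000 = -96276 + j44336 → |·| ≈ 1.0599e+05, ∠ ≈ 155.27°
|T| = 1000000 / 1.0599e+05 ≈ 9.4349
Gain = 20 log₁₀(9.4349) ≈ 19.49 dB
∠T = 0.00° − 155.27° = -155.27°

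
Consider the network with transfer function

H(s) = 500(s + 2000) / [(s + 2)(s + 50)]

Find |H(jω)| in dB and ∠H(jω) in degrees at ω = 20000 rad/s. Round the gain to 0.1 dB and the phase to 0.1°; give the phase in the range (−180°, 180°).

-32.0 dB, -95.6°

At s = jω = j20000:
zero (s+2000): 2000 + j20000 → |·| = √(2000²+20000²) = √404000000 ≈ 20100, ∠ = arctan(20000/2000) ≈ 84.29°
pole (s+2): 2 + j20000 → |·| = √(2²+20000²) = √400000004 ≈ 20000, ∠ = arctan(20000/2) ≈ 89.99°
pole (s+50): 50 + j20000 → |·| = √(50²+20000²) = √400002500 ≈ 20000, ∠ = arctan(20000/50) ≈ 89.86°
|H| = 500 · 20100 / 4e+08 ≈ 0.025125
Gain = 20 log₁₀(0.025125) ≈ -32.00 dB
∠H = 84.29° − 179.85° = -95.56°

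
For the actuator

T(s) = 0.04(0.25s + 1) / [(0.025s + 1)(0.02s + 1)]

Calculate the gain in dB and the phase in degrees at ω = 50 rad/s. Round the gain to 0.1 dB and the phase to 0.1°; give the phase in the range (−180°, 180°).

At ω = 50 rad/s:
zero (1 + j50·0.25) = 1 + j12.5 → |·| ≈ 12.54, ∠ ≈ 85.43°
pole (1 + j50·0.025) = 1 + j1.25 → |·| ≈ 1.6008, ∠ ≈ 51.34°
pole (1 + j50·0.02) = 1 + j1 → |·| ≈ 1.4142, ∠ ≈ 45.00°
|T| = 0.04 · 12.54 / (1.6008 · 1.4142) ≈ 0.22157
Gain = 20 log₁₀(0.22157) ≈ -13.09 dB
∠T = (85.43°) − (51.34° + 45.00°) = -10.91°

-13.1 dB, -10.9°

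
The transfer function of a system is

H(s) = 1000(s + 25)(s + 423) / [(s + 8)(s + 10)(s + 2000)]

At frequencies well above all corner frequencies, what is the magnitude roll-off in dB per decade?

-20 dB/decade

Each pole contributes −20 dB/decade at high frequency; each zero contributes +20 dB/decade.
Net: 2 zero(s) − 3 pole(s) → -20 dB/decade.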